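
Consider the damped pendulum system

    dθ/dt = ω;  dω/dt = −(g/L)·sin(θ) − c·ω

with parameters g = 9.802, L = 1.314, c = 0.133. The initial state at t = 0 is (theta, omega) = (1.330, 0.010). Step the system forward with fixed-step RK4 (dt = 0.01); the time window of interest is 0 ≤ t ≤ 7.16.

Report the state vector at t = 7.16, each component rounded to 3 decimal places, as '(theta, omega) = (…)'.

t=0.000: state=(1.330, 0.010)
step 1 (dt=0.01): k1=(0.010, -7.246), k2=(-0.026, -7.241), k3=(-0.026, -7.241), k4=(-0.062, -7.236); state += dt/6·(k1+2k2+2k3+k4)
t=0.010: state=(1.330, -0.062)
t=0.020: state=(1.329, -0.135)
t=0.030: state=(1.327, -0.207)
continuing one RK4 step at a time; state shown every 25 steps (Δt=0.25):
t=0.250: state=(1.111, -1.731)
t=0.500: state=(0.502, -3.009)
t=0.750: state=(-0.292, -3.096)
t=1.000: state=(-0.938, -1.916)
t=1.250: state=(-1.208, -0.216)
t=1.500: state=(-1.047, 1.472)
t=1.750: state=(-0.507, 2.726)
t=2.000: state=(0.224, 2.893)
t=2.250: state=(0.836, 1.849)
t=2.500: state=(1.103, 0.247)
t=2.750: state=(0.959, -1.364)
t=3.000: state=(0.457, -2.531)
t=3.250: state=(-0.219, -2.663)
t=3.500: state=(-0.779, -1.675)
t=3.750: state=(-1.012, -0.155)
t=4.000: state=(-0.857, 1.357)
t=4.250: state=(-0.373, 2.391)
t=4.500: state=(0.253, 2.419)
t=4.750: state=(0.750, 1.433)
t=5.000: state=(0.931, -0.016)
t=5.250: state=(0.747, -1.412)
t=5.500: state=(0.269, -2.276)
t=5.750: state=(-0.308, -2.159)
t=6.000: state=(-0.735, -1.147)
t=6.250: state=(-0.851, 0.233)
t=6.500: state=(-0.628, 1.494)
t=6.750: state=(-0.154, 2.158)
t=7.000: state=(0.371, 1.878)
t=7.160: state=(0.626, 1.267)

(theta, omega) = (0.626, 1.267)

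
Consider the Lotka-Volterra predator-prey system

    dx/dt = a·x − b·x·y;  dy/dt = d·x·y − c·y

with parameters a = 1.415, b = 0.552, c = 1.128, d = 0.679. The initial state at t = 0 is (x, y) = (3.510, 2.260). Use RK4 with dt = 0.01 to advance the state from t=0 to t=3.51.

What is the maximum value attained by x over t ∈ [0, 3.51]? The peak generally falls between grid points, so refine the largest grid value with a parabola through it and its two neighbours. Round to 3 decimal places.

max x = 3.540

t=0.000: state=(3.510, 2.260)
step 1 (dt=0.01): k1=(0.588, 2.837), k2=(0.561, 2.859), k3=(0.561, 2.859), k4=(0.533, 2.882); state += dt/6·(k1+2k2+2k3+k4)
t=0.010: state=(3.516, 2.289)
t=0.020: state=(3.521, 2.318)
t=0.030: state=(3.525, 2.347)
continuing one RK4 step at a time; state shown every 20 steps (Δt=0.2):
t=0.200: state=(3.506, 2.913)
t=0.400: state=(3.235, 3.685)
t=0.600: state=(2.741, 4.420)
t=0.800: state=(2.166, 4.922)
t=1.000: state=(1.649, 5.083)
t=1.200: state=(1.256, 4.934)
t=1.400: state=(0.984, 4.579)
t=1.600: state=(0.808, 4.123)
t=1.800: state=(0.698, 3.642)
t=2.000: state=(0.636, 3.181)
t=2.200: state=(0.608, 2.761)
t=2.400: state=(0.608, 2.393)
t=2.600: state=(0.630, 2.076)
t=2.800: state=(0.675, 1.810)
t=3.000: state=(0.743, 1.590)
t=3.200: state=(0.836, 1.412)
t=3.400: state=(0.957, 1.273)
t=3.510: state=(1.037, 1.211)
largest grid value and its neighbours: x(0.090)=3.53973, x(0.100)=3.54000, x(0.110)=3.53963
parabola through these three points peaks at t≈0.099 with x≈3.54000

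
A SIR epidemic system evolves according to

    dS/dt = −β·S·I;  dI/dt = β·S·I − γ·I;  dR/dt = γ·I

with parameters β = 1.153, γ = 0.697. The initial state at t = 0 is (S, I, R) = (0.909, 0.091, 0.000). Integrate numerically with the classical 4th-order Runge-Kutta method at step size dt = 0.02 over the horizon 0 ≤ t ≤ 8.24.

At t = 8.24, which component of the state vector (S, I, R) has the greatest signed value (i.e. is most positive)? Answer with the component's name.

largest component: R

t=0.000: state=(0.909, 0.091, 0.000)
step 1 (dt=0.02): k1=(-0.095, 0.032, 0.063), k2=(-0.096, 0.032, 0.064), k3=(-0.096, 0.032, 0.064), k4=(-0.096, 0.032, 0.064); state += dt/6·(k1+2k2+2k3+k4)
t=0.020: state=(0.907, 0.092, 0.001)
t=0.040: state=(0.905, 0.092, 0.003)
t=0.060: state=(0.903, 0.093, 0.004)
continuing one RK4 step at a time; state shown every 25 steps (Δt=0.5):
t=0.500: state=(0.859, 0.107, 0.034)
t=1.000: state=(0.804, 0.122, 0.074)
t=1.500: state=(0.746, 0.134, 0.119)
t=2.000: state=(0.689, 0.144, 0.168)
t=2.500: state=(0.633, 0.148, 0.219)
t=3.000: state=(0.581, 0.148, 0.271)
t=3.500: state=(0.534, 0.144, 0.322)
t=4.000: state=(0.492, 0.137, 0.371)
t=4.500: state=(0.456, 0.127, 0.417)
t=5.000: state=(0.425, 0.116, 0.459)
t=5.500: state=(0.399, 0.103, 0.497)
t=6.000: state=(0.378, 0.091, 0.531)
t=6.500: state=(0.359, 0.080, 0.561)
t=7.000: state=(0.344, 0.069, 0.587)
t=7.500: state=(0.332, 0.059, 0.609)
t=8.000: state=(0.322, 0.050, 0.628)
t=8.240: state=(0.317, 0.046, 0.636)
compare at T: S=0.317, I=0.046, R=0.636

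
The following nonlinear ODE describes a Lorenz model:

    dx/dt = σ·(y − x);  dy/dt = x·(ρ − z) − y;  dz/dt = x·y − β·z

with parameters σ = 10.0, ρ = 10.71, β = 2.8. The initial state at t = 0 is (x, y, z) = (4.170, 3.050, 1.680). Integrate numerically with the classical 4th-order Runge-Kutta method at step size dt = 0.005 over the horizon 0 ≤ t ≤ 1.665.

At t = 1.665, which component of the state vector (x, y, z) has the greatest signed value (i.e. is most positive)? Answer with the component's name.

largest component: z

t=0.000: state=(4.170, 3.050, 1.680)
step 1 (dt=0.005): k1=(-11.200, 34.605, 8.014), k2=(-10.055, 34.183, 8.231), k3=(-10.094, 34.207, 8.234), k4=(-8.985, 33.809, 8.450); state += dt/6·(k1+2k2+2k3+k4)
t=0.005: state=(4.120, 3.221, 1.721)
t=0.010: state=(4.080, 3.388, 1.764)
t=0.015: state=(4.050, 3.552, 1.810)
continuing one RK4 step at a time; state shown every 20 steps (Δt=0.1):
t=0.100: state=(4.613, 6.121, 2.996)
t=0.200: state=(6.611, 8.860, 6.021)
t=0.300: state=(8.482, 9.592, 10.949)
t=0.400: state=(8.276, 6.747, 14.531)
t=0.500: state=(6.006, 3.431, 14.092)
t=0.600: state=(3.775, 2.042, 11.735)
t=0.700: state=(2.585, 1.886, 9.378)
t=0.800: state=(2.250, 2.225, 7.505)
t=0.900: state=(2.459, 2.881, 6.188)
t=1.000: state=(3.079, 3.897, 5.492)
t=1.100: state=(4.095, 5.302, 5.597)
t=1.200: state=(5.441, 6.870, 6.803)
t=1.300: state=(6.755, 7.818, 9.161)
t=1.400: state=(7.291, 7.205, 11.675)
t=1.500: state=(6.600, 5.420, 12.695)
t=1.600: state=(5.261, 3.924, 11.965)
t=1.665: state=(4.477, 3.431, 11.023)
compare at T: x=4.477, y=3.431, z=11.023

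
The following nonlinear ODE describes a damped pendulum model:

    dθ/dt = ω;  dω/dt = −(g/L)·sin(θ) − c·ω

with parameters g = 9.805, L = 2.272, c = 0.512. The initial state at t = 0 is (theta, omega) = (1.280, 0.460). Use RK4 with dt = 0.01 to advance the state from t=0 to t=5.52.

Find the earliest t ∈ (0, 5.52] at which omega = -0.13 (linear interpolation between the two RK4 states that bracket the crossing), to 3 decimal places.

t=0.000: state=(1.280, 0.460)
step 1 (dt=0.01): k1=(0.460, -4.370), k2=(0.438, -4.362), k3=(0.438, -4.361), k4=(0.416, -4.353); state += dt/6·(k1+2k2+2k3+k4)
t=0.010: state=(1.284, 0.416)
t=0.020: state=(1.288, 0.373)
t=0.030: state=(1.292, 0.330)
t=0.130: state=(1.304, -0.092)
next step: t=0.140: state=(1.302, -0.133) — omega has crossed -0.13
linear interpolation between t=0.130 (-0.09228) and t=0.140 (-0.13332) → t≈0.139

t = 0.139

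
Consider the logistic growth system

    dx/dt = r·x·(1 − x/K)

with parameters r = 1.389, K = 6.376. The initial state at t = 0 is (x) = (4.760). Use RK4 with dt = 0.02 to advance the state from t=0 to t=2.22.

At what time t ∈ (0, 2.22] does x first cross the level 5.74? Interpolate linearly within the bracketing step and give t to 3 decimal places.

t = 0.806

t=0.000: state=(4.760)
step 1 (dt=0.02): k1=(1.676), k2=(1.664), k3=(1.664), k4=(1.653); state += dt/6·(k1+2k2+2k3+k4)
t=0.020: state=(4.793)
t=0.040: state=(4.826)
t=0.060: state=(4.858)
continuing one RK4 step at a time; state shown every 5 steps (Δt=0.1):
t=0.100: state=(4.922)
t=0.200: state=(5.072)
t=0.300: state=(5.210)
t=0.400: state=(5.337)
t=0.500: state=(5.452)
t=0.600: state=(5.556)
t=0.700: state=(5.650)
t=0.800: state=(5.735)
next step: t=0.820: state=(5.751) — x has crossed 5.74
linear interpolation between t=0.800 (5.73510) and t=0.820 (5.75094) → t≈0.806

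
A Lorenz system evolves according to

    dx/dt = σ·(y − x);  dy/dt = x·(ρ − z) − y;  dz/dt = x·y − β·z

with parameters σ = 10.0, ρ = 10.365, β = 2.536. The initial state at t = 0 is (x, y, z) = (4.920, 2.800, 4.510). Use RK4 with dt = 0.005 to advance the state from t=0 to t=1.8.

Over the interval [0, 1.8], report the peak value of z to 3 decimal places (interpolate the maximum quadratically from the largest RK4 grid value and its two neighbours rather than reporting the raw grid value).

t=0.000: state=(4.920, 2.800, 4.510)
step 1 (dt=0.005): k1=(-21.200, 26.007, 2.339), k2=(-20.020, 25.603, 2.492), k3=(-20.059, 25.619, 2.494), k4=(-18.916, 25.231, 2.644); state += dt/6·(k1+2k2+2k3+k4)
t=0.005: state=(4.820, 2.928, 4.522)
t=0.010: state=(4.731, 3.052, 4.536)
t=0.015: state=(4.652, 3.173, 4.552)
continuing one RK4 step at a time; state shown every 20 steps (Δt=0.1):
t=0.100: state=(4.394, 4.916, 5.044)
t=0.200: state=(5.364, 6.602, 6.418)
t=0.300: state=(6.557, 7.548, 8.806)
t=0.400: state=(7.055, 6.961, 11.336)
t=0.500: state=(6.373, 5.205, 12.455)
t=0.600: state=(5.031, 3.672, 11.863)
t=0.700: state=(3.872, 2.968, 10.467)
t=0.800: state=(3.249, 2.895, 9.016)
t=0.900: state=(3.125, 3.211, 7.840)
t=1.000: state=(3.387, 3.813, 7.085)
t=1.100: state=(3.953, 4.647, 6.870)
t=1.200: state=(4.735, 5.577, 7.308)
t=1.300: state=(5.552, 6.289, 8.407)
t=1.400: state=(6.089, 6.371, 9.841)
t=1.500: state=(6.057, 5.715, 10.926)
t=1.600: state=(5.487, 4.757, 11.150)
t=1.700: state=(4.738, 4.030, 10.612)
t=1.800: state=(4.156, 3.722, 9.730)
largest grid value and its neighbours: z(0.505)=12.46085, z(0.510)=12.46203, z(0.515)=12.45884
parabola through these three points peaks at t≈0.509 with z≈12.46214

max z = 12.462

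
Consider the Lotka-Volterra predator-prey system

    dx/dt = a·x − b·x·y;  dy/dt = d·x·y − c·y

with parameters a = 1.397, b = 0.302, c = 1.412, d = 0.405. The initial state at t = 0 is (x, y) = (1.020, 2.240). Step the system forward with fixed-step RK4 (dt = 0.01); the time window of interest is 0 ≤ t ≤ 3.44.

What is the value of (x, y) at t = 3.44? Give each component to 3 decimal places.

t=0.000: state=(1.020, 2.240)
step 1 (dt=0.01): k1=(0.735, -2.238), k2=(0.741, -2.223), k3=(0.741, -2.223), k4=(0.747, -2.209); state += dt/6·(k1+2k2+2k3+k4)
t=0.010: state=(1.027, 2.218)
t=0.020: state=(1.035, 2.196)
t=0.030: state=(1.043, 2.174)
continuing one RK4 step at a time; state shown every 20 steps (Δt=0.2):
t=0.200: state=(1.193, 1.847)
t=0.400: state=(1.424, 1.547)
t=0.600: state=(1.727, 1.325)
t=0.800: state=(2.119, 1.166)
t=1.000: state=(2.621, 1.065)
t=1.200: state=(3.255, 1.017)
t=1.400: state=(4.048, 1.030)
t=1.600: state=(5.018, 1.120)
t=1.800: state=(6.168, 1.326)
t=2.000: state=(7.446, 1.735)
t=2.200: state=(8.681, 2.517)
t=2.400: state=(9.476, 3.978)
t=2.600: state=(9.195, 6.450)
t=2.800: state=(7.485, 9.639)
t=3.000: state=(5.093, 12.098)
t=3.200: state=(3.157, 12.673)
t=3.400: state=(1.988, 11.714)
t=3.440: state=(1.828, 11.418)

(x, y) = (1.828, 11.418)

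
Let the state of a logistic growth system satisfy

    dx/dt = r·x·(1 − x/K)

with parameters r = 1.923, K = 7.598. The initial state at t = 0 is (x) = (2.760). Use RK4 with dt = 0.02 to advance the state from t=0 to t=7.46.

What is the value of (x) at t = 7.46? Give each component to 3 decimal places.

t=0.000: state=(2.760)
step 1 (dt=0.02): k1=(3.380), k2=(3.397), k3=(3.397), k4=(3.414); state += dt/6·(k1+2k2+2k3+k4)
t=0.020: state=(2.828)
t=0.040: state=(2.897)
t=0.060: state=(2.966)
continuing one RK4 step at a time; state shown every 25 steps (Δt=0.5):
t=0.500: state=(4.549)
t=1.000: state=(6.048)
t=1.500: state=(6.920)
t=2.000: state=(7.324)
t=2.500: state=(7.491)
t=3.000: state=(7.557)
t=3.500: state=(7.582)
t=4.000: state=(7.592)
t=4.500: state=(7.596)
t=5.000: state=(7.597)
t=5.500: state=(7.598)
t=6.000: state=(7.598)
t=6.500: state=(7.598)
t=7.000: state=(7.598)
t=7.460: state=(7.598)

(x) = (7.598)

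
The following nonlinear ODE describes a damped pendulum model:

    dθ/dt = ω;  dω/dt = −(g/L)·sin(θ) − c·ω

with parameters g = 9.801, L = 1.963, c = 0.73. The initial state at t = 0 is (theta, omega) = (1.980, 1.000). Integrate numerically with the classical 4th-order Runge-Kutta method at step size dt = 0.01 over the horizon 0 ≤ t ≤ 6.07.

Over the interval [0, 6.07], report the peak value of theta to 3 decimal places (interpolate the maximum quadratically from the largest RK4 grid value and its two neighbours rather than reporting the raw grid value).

t=0.000: state=(1.980, 1.000)
step 1 (dt=0.01): k1=(1.000, -5.311), k2=(0.973, -5.281), k3=(0.974, -5.282), k4=(0.947, -5.253); state += dt/6·(k1+2k2+2k3+k4)
t=0.010: state=(1.990, 0.947)
t=0.020: state=(1.999, 0.895)
t=0.030: state=(2.008, 0.843)
continuing one RK4 step at a time; state shown every 20 steps (Δt=0.2):
t=0.200: state=(2.081, 0.039)
t=0.400: state=(2.004, -0.788)
t=0.600: state=(1.769, -1.559)
t=0.800: state=(1.384, -2.271)
t=1.000: state=(0.873, -2.794)
t=1.200: state=(0.294, -2.915)
t=1.400: state=(-0.258, -2.523)
t=1.600: state=(-0.689, -1.745)
t=1.800: state=(-0.947, -0.820)
t=2.000: state=(-1.020, 0.072)
t=2.200: state=(-0.926, 0.836)
t=2.400: state=(-0.699, 1.400)
t=2.600: state=(-0.385, 1.688)
t=2.800: state=(-0.045, 1.651)
t=3.000: state=(0.256, 1.321)
t=3.200: state=(0.470, 0.803)
t=3.400: state=(0.573, 0.222)
t=3.600: state=(0.562, -0.315)
t=3.800: state=(0.455, -0.729)
t=4.000: state=(0.283, -0.966)
t=4.200: state=(0.082, -1.001)
t=4.400: state=(-0.105, -0.850)
t=4.600: state=(-0.249, -0.565)
t=4.800: state=(-0.327, -0.219)
t=5.000: state=(-0.337, 0.119)
t=5.200: state=(-0.284, 0.390)
t=5.400: state=(-0.188, 0.556)
t=5.600: state=(-0.070, 0.599)
t=5.800: state=(0.044, 0.527)
t=6.000: state=(0.135, 0.369)
t=6.070: state=(0.158, 0.301)
largest grid value and its neighbours: theta(0.200)=2.08082, theta(0.210)=2.08099, theta(0.220)=2.08073
parabola through these three points peaks at t≈0.209 with theta≈2.08099

max theta = 2.081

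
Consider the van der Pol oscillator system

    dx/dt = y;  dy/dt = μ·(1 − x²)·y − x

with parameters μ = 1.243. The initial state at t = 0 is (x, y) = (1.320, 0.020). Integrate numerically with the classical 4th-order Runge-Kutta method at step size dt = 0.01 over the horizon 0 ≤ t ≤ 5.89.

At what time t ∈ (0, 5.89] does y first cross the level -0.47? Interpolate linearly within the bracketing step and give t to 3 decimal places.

t = 0.444

t=0.000: state=(1.320, 0.020)
step 1 (dt=0.01): k1=(0.020, -1.338), k2=(0.013, -1.332), k3=(0.013, -1.332), k4=(0.007, -1.326); state += dt/6·(k1+2k2+2k3+k4)
t=0.010: state=(1.320, 0.007)
t=0.020: state=(1.320, -0.007)
t=0.030: state=(1.320, -0.020)
continuing one RK4 step at a time; state shown every 20 steps (Δt=0.2):
t=0.200: state=(1.299, -0.224)
t=0.400: state=(1.233, -0.428)
t=0.440: state=(1.215, -0.466)
next step: t=0.450: state=(1.210, -0.476) — y has crossed -0.47
linear interpolation between t=0.440 (-0.46637) and t=0.450 (-0.47574) → t≈0.444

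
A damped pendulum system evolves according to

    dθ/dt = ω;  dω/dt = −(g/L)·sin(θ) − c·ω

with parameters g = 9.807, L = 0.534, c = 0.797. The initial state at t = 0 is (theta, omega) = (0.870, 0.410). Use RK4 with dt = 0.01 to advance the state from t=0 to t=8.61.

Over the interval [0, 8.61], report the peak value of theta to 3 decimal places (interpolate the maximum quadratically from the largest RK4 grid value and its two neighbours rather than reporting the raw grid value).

max theta = 0.876

t=0.000: state=(0.870, 0.410)
step 1 (dt=0.01): k1=(0.410, -14.364), k2=(0.338, -14.331), k3=(0.338, -14.327), k4=(0.267, -14.290); state += dt/6·(k1+2k2+2k3+k4)
t=0.010: state=(0.873, 0.267)
t=0.020: state=(0.875, 0.124)
t=0.030: state=(0.876, -0.017)
continuing one RK4 step at a time; state shown every 50 steps (Δt=0.5):
t=0.500: state=(-0.183, -2.851)
t=1.000: state=(-0.431, 1.863)
t=1.500: state=(0.463, 0.386)
t=2.000: state=(-0.097, -1.583)
t=2.500: state=(-0.227, 1.066)
t=3.000: state=(0.258, 0.148)
t=3.500: state=(-0.070, -0.845)
t=4.000: state=(-0.112, 0.630)
t=4.500: state=(0.144, 0.020)
t=5.000: state=(-0.050, -0.440)
t=5.500: state=(-0.053, 0.370)
t=6.000: state=(0.080, -0.027)
t=6.500: state=(-0.034, -0.225)
t=7.000: state=(-0.024, 0.215)
t=7.500: state=(0.044, -0.037)
t=8.000: state=(-0.022, -0.112)
t=8.500: state=(-0.010, 0.122)
t=8.610: state=(0.004, 0.118)
largest grid value and its neighbours: theta(0.020)=0.87534, theta(0.030)=0.87587, theta(0.040)=0.87500
parabola through these three points peaks at t≈0.029 with theta≈0.87588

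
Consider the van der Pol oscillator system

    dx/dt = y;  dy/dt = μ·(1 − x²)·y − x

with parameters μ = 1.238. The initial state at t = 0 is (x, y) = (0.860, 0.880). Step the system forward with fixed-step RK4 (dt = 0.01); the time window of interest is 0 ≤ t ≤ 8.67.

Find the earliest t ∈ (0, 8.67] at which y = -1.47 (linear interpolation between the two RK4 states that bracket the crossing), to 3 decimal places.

t=0.000: state=(0.860, 0.880)
step 1 (dt=0.01): k1=(0.880, -0.576), k2=(0.877, -0.590), k3=(0.877, -0.590), k4=(0.874, -0.603); state += dt/6·(k1+2k2+2k3+k4)
t=0.010: state=(0.869, 0.874)
t=0.020: state=(0.877, 0.868)
t=0.030: state=(0.886, 0.861)
continuing one RK4 step at a time; state shown every 50 steps (Δt=0.5):
t=0.500: state=(1.181, 0.338)
t=1.000: state=(1.191, -0.272)
t=1.500: state=(0.930, -0.771)
t=1.990: state=(0.401, -1.460)
next step: t=2.000: state=(0.386, -1.480) — y has crossed -1.47
linear interpolation between t=1.990 (-1.46032) and t=2.000 (-1.47963) → t≈1.995

t = 1.995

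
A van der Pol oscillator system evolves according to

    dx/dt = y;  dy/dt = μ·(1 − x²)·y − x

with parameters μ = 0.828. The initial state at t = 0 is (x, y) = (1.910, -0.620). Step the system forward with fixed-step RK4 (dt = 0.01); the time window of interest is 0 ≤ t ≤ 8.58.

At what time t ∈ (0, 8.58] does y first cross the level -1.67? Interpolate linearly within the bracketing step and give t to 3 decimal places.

t = 1.346

t=0.000: state=(1.910, -0.620)
step 1 (dt=0.01): k1=(-0.620, -0.551), k2=(-0.623, -0.548), k3=(-0.623, -0.548), k4=(-0.625, -0.545); state += dt/6·(k1+2k2+2k3+k4)
t=0.010: state=(1.904, -0.625)
t=0.020: state=(1.897, -0.631)
t=0.030: state=(1.891, -0.636)
continuing one RK4 step at a time; state shown every 50 steps (Δt=0.5):
t=0.500: state=(1.537, -0.874)
t=1.000: state=(1.017, -1.239)
t=1.340: state=(0.529, -1.661)
next step: t=1.350: state=(0.513, -1.676) — y has crossed -1.67
linear interpolation between t=1.340 (-1.66078) and t=1.350 (-1.67605) → t≈1.346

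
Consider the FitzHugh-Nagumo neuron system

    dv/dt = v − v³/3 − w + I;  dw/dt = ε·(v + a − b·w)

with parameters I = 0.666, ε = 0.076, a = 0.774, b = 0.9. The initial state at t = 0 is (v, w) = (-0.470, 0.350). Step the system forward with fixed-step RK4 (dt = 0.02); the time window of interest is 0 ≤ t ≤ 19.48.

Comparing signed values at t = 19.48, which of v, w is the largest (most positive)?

t=0.000: state=(-0.470, 0.350)
step 1 (dt=0.02): k1=(-0.119, -0.001), k2=(-0.120, -0.001), k3=(-0.120, -0.001), k4=(-0.121, -0.001); state += dt/6·(k1+2k2+2k3+k4)
t=0.020: state=(-0.472, 0.350)
t=0.040: state=(-0.475, 0.350)
t=0.060: state=(-0.477, 0.350)
continuing one RK4 step at a time; state shown every 50 steps (Δt=1):
t=1.000: state=(-0.643, 0.343)
t=2.000: state=(-0.926, 0.320)
t=3.000: state=(-1.213, 0.277)
t=4.000: state=(-1.361, 0.220)
t=5.000: state=(-1.388, 0.161)
t=6.000: state=(-1.361, 0.106)
t=7.000: state=(-1.315, 0.057)
t=8.000: state=(-1.260, 0.016)
t=9.000: state=(-1.201, -0.019)
t=10.000: state=(-1.138, -0.047)
t=11.000: state=(-1.069, -0.068)
t=12.000: state=(-0.993, -0.082)
t=13.000: state=(-0.904, -0.090)
t=14.000: state=(-0.792, -0.089)
t=15.000: state=(-0.635, -0.079)
t=16.000: state=(-0.366, -0.055)
t=17.000: state=(0.219, -0.003)
t=18.000: state=(1.364, 0.111)
t=19.000: state=(1.863, 0.286)
t=19.480: state=(1.873, 0.372)
compare at T: v=1.873, w=0.372

largest component: v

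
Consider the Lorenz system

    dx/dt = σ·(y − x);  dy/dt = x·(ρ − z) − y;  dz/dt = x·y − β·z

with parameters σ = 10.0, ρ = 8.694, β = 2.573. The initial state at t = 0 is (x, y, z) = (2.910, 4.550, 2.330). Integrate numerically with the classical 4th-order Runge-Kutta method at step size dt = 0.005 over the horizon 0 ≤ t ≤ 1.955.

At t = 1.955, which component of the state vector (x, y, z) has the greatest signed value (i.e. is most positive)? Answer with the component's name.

largest component: z

t=0.000: state=(2.910, 4.550, 2.330)
step 1 (dt=0.005): k1=(16.400, 13.969, 7.245), k2=(16.339, 14.142, 7.488), k3=(16.345, 14.139, 7.487), k4=(16.290, 14.307, 7.732); state += dt/6·(k1+2k2+2k3+k4)
t=0.005: state=(2.992, 4.621, 2.367)
t=0.010: state=(3.073, 4.693, 2.407)
t=0.015: state=(3.154, 4.767, 2.450)
continuing one RK4 step at a time; state shown every 20 steps (Δt=0.1):
t=0.100: state=(4.526, 6.165, 3.596)
t=0.200: state=(6.116, 7.548, 6.092)
t=0.300: state=(7.084, 7.436, 9.240)
t=0.400: state=(6.684, 5.590, 11.201)
t=0.500: state=(5.219, 3.587, 11.042)
t=0.600: state=(3.740, 2.508, 9.694)
t=0.700: state=(2.817, 2.194, 8.147)
t=0.800: state=(2.444, 2.290, 6.804)
t=0.900: state=(2.462, 2.635, 5.785)
t=1.000: state=(2.766, 3.194, 5.141)
t=1.100: state=(3.307, 3.955, 4.933)
t=1.200: state=(4.042, 4.849, 5.250)
t=1.300: state=(4.867, 5.670, 6.153)
t=1.400: state=(5.550, 6.059, 7.500)
t=1.500: state=(5.795, 5.752, 8.805)
t=1.600: state=(5.477, 4.924, 9.482)
t=1.700: state=(4.803, 4.070, 9.357)
t=1.800: state=(4.121, 3.527, 8.706)
t=1.900: state=(3.659, 3.336, 7.888)
t=1.955: state=(3.524, 3.354, 7.461)
compare at T: x=3.524, y=3.354, z=7.461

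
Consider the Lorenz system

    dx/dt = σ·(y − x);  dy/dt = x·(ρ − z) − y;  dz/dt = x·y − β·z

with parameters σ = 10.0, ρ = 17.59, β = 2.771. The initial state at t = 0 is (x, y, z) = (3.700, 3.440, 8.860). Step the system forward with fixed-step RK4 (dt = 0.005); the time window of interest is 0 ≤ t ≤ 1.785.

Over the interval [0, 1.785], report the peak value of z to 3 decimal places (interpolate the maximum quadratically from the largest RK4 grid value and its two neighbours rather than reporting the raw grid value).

t=0.000: state=(3.700, 3.440, 8.860)
step 1 (dt=0.005): k1=(-2.600, 28.861, -11.823), k2=(-1.813, 28.841, -11.497), k3=(-1.834, 28.856, -11.493), k4=(-1.066, 28.849, -11.163); state += dt/6·(k1+2k2+2k3+k4)
t=0.005: state=(3.691, 3.584, 8.803)
t=0.010: state=(3.689, 3.729, 8.748)
t=0.015: state=(3.695, 3.873, 8.698)
continuing one RK4 step at a time; state shown every 20 steps (Δt=0.1):
t=0.100: state=(4.649, 6.571, 8.499)
t=0.200: state=(7.282, 10.464, 10.955)
t=0.300: state=(10.239, 12.305, 17.578)
t=0.400: state=(10.174, 7.854, 22.956)
t=0.500: state=(6.735, 3.029, 21.243)
t=0.600: state=(3.833, 1.889, 17.100)
t=0.700: state=(2.746, 2.393, 13.528)
t=0.800: state=(2.930, 3.599, 10.970)
t=0.900: state=(4.062, 5.678, 9.715)
t=1.000: state=(6.191, 8.804, 10.634)
t=1.100: state=(8.955, 11.497, 15.058)
t=1.200: state=(10.219, 9.756, 20.941)
t=1.300: state=(8.128, 4.966, 21.832)
t=1.400: state=(5.134, 2.713, 18.593)
t=1.500: state=(3.546, 2.749, 15.045)
t=1.600: state=(3.377, 3.765, 12.347)
t=1.700: state=(4.247, 5.590, 10.893)
t=1.785: state=(5.723, 7.834, 11.148)
largest grid value and its neighbours: z(0.415)=23.10548, z(0.420)=23.11426, z(0.425)=23.10365
parabola through these three points peaks at t≈0.420 with z≈23.11428

max z = 23.114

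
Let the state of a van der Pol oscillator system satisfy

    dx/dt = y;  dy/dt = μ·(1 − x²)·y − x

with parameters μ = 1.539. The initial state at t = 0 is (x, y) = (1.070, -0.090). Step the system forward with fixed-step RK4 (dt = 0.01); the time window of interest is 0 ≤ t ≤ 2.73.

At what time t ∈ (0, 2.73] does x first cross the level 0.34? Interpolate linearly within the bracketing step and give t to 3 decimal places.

t=0.000: state=(1.070, -0.090)
step 1 (dt=0.01): k1=(-0.090, -1.050), k2=(-0.095, -1.048), k3=(-0.095, -1.048), k4=(-0.100, -1.047); state += dt/6·(k1+2k2+2k3+k4)
t=0.010: state=(1.069, -0.100)
t=0.020: state=(1.068, -0.111)
t=0.030: state=(1.067, -0.121)
continuing one RK4 step at a time; state shown every 10 steps (Δt=0.1):
t=0.100: state=(1.056, -0.194)
t=0.200: state=(1.031, -0.295)
t=0.300: state=(0.997, -0.395)
t=0.400: state=(0.952, -0.496)
t=0.500: state=(0.898, -0.600)
t=0.600: state=(0.832, -0.712)
t=0.700: state=(0.755, -0.836)
t=0.800: state=(0.664, -0.976)
t=0.900: state=(0.559, -1.139)
t=1.000: state=(0.436, -1.331)
t=1.060: state=(0.352, -1.463)
next step: t=1.070: state=(0.337, -1.487) — x has crossed 0.34
linear interpolation between t=1.060 (0.35196) and t=1.070 (0.33721) → t≈1.068

t = 1.068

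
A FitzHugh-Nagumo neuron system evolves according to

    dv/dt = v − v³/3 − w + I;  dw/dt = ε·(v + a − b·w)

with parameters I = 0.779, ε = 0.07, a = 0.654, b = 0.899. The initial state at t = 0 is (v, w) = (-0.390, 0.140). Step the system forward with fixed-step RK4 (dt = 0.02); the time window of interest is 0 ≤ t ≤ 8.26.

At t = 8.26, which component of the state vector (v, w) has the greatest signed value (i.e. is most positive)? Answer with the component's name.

largest component: v

t=0.000: state=(-0.390, 0.140)
step 1 (dt=0.02): k1=(0.269, 0.010), k2=(0.271, 0.010), k3=(0.271, 0.010), k4=(0.273, 0.010); state += dt/6·(k1+2k2+2k3+k4)
t=0.020: state=(-0.385, 0.140)
t=0.040: state=(-0.379, 0.140)
t=0.060: state=(-0.373, 0.141)
continuing one RK4 step at a time; state shown every 25 steps (Δt=0.5):
t=0.500: state=(-0.223, 0.147)
t=1.000: state=(0.039, 0.162)
t=1.500: state=(0.454, 0.187)
t=2.000: state=(1.030, 0.229)
t=2.500: state=(1.555, 0.290)
t=3.000: state=(1.806, 0.362)
t=3.500: state=(1.869, 0.437)
t=4.000: state=(1.866, 0.511)
t=4.500: state=(1.845, 0.581)
t=5.000: state=(1.818, 0.649)
t=5.500: state=(1.790, 0.714)
t=6.000: state=(1.762, 0.775)
t=6.500: state=(1.733, 0.834)
t=7.000: state=(1.705, 0.890)
t=7.500: state=(1.676, 0.943)
t=8.000: state=(1.647, 0.994)
t=8.260: state=(1.632, 1.019)
compare at T: v=1.632, w=1.019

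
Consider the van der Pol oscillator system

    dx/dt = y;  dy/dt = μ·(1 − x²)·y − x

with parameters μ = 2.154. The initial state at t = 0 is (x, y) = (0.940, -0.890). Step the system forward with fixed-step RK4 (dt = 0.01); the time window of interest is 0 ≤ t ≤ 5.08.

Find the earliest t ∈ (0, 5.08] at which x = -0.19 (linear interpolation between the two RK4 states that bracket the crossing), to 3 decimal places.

t=0.000: state=(0.940, -0.890)
step 1 (dt=0.01): k1=(-0.890, -1.163), k2=(-0.896, -1.176), k3=(-0.896, -1.176), k4=(-0.902, -1.190); state += dt/6·(k1+2k2+2k3+k4)
t=0.010: state=(0.931, -0.902)
t=0.020: state=(0.922, -0.914)
t=0.030: state=(0.913, -0.926)
continuing one RK4 step at a time; state shown every 20 steps (Δt=0.2):
t=0.200: state=(0.735, -1.189)
t=0.400: state=(0.450, -1.703)
t=0.600: state=(0.028, -2.598)
t=0.670: state=(-0.168, -3.012)
next step: t=0.680: state=(-0.199, -3.074) — x has crossed -0.19
linear interpolation between t=0.670 (-0.16837) and t=0.680 (-0.19880) → t≈0.677

t = 0.677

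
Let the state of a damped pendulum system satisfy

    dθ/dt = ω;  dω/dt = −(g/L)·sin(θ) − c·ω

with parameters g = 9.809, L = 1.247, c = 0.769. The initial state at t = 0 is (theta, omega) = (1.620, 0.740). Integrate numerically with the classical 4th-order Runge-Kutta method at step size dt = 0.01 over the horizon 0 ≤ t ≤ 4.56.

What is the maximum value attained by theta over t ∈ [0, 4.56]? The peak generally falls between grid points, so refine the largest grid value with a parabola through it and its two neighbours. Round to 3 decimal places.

t=0.000: state=(1.620, 0.740)
step 1 (dt=0.01): k1=(0.740, -8.426), k2=(0.698, -8.392), k3=(0.698, -8.392), k4=(0.656, -8.358); state += dt/6·(k1+2k2+2k3+k4)
t=0.010: state=(1.627, 0.656)
t=0.020: state=(1.633, 0.573)
t=0.030: state=(1.638, 0.490)
continuing one RK4 step at a time; state shown every 20 steps (Δt=0.2):
t=0.200: state=(1.608, -0.820)
t=0.400: state=(1.307, -2.149)
t=0.600: state=(0.773, -3.092)
t=0.800: state=(0.122, -3.264)
t=1.000: state=(-0.470, -2.522)
t=1.200: state=(-0.851, -1.243)
t=1.400: state=(-0.963, 0.103)
t=1.600: state=(-0.824, 1.239)
t=1.800: state=(-0.495, 1.961)
t=2.000: state=(-0.080, 2.087)
t=2.200: state=(0.299, 1.612)
t=2.400: state=(0.540, 0.767)
t=2.600: state=(0.601, -0.150)
t=2.800: state=(0.492, -0.900)
t=3.000: state=(0.264, -1.314)
t=3.200: state=(-0.005, -1.308)
t=3.400: state=(-0.235, -0.934)
t=3.600: state=(-0.365, -0.355)
t=3.800: state=(-0.376, 0.238)
t=4.000: state=(-0.280, 0.682)
t=4.200: state=(-0.120, 0.876)
t=4.400: state=(0.052, 0.796)
t=4.560: state=(0.163, 0.572)
largest grid value and its neighbours: theta(0.080)=1.65281, theta(0.090)=1.65328, theta(0.100)=1.65297
parabola through these three points peaks at t≈0.091 with theta≈1.65329

max theta = 1.653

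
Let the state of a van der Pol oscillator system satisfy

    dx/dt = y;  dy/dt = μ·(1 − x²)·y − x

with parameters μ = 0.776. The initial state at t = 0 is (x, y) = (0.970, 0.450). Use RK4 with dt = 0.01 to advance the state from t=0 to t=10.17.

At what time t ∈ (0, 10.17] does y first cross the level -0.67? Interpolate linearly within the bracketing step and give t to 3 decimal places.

t=0.000: state=(0.970, 0.450)
step 1 (dt=0.01): k1=(0.450, -0.949), k2=(0.445, -0.953), k3=(0.445, -0.953), k4=(0.440, -0.957); state += dt/6·(k1+2k2+2k3+k4)
t=0.010: state=(0.974, 0.440)
t=0.020: state=(0.979, 0.431)
t=0.030: state=(0.983, 0.421)
continuing one RK4 step at a time; state shown every 50 steps (Δt=0.5):
t=0.500: state=(1.066, -0.073)
t=1.000: state=(0.902, -0.579)
t=1.090: state=(0.846, -0.668)
next step: t=1.100: state=(0.839, -0.678) — y has crossed -0.67
linear interpolation between t=1.090 (-0.66816) and t=1.100 (-0.67810) → t≈1.092

t = 1.092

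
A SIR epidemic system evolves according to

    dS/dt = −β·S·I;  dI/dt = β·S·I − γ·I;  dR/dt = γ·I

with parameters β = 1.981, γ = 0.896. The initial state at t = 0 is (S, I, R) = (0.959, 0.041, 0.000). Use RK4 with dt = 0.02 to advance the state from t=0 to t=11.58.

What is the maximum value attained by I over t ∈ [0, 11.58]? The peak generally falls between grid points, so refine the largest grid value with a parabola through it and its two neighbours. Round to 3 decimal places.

max I = 0.208

t=0.000: state=(0.959, 0.041, 0.000)
step 1 (dt=0.02): k1=(-0.078, 0.041, 0.037), k2=(-0.079, 0.042, 0.037), k3=(-0.079, 0.042, 0.037), k4=(-0.079, 0.042, 0.037); state += dt/6·(k1+2k2+2k3+k4)
t=0.020: state=(0.957, 0.042, 0.001)
t=0.040: state=(0.956, 0.043, 0.001)
t=0.060: state=(0.954, 0.044, 0.002)
continuing one RK4 step at a time; state shown every 25 steps (Δt=0.5):
t=0.500: state=(0.910, 0.066, 0.024)
t=1.000: state=(0.838, 0.101, 0.061)
t=1.500: state=(0.744, 0.141, 0.115)
t=2.000: state=(0.634, 0.179, 0.187)
t=2.500: state=(0.525, 0.203, 0.273)
t=3.000: state=(0.428, 0.207, 0.365)
t=3.500: state=(0.350, 0.194, 0.456)
t=4.000: state=(0.292, 0.170, 0.538)
t=4.500: state=(0.250, 0.142, 0.608)
t=5.000: state=(0.220, 0.115, 0.665)
t=5.500: state=(0.199, 0.090, 0.711)
t=6.000: state=(0.184, 0.069, 0.746)
t=6.500: state=(0.173, 0.053, 0.774)
t=7.000: state=(0.166, 0.040, 0.794)
t=7.500: state=(0.160, 0.030, 0.810)
t=8.000: state=(0.156, 0.022, 0.822)
t=8.500: state=(0.153, 0.017, 0.830)
t=9.000: state=(0.151, 0.012, 0.837)
t=9.500: state=(0.149, 0.009, 0.842)
t=10.000: state=(0.148, 0.007, 0.845)
t=10.500: state=(0.147, 0.005, 0.848)
t=11.000: state=(0.147, 0.004, 0.850)
t=11.500: state=(0.146, 0.003, 0.851)
t=11.580: state=(0.146, 0.003, 0.851)
largest grid value and its neighbours: I(2.840)=0.20776, I(2.860)=0.20778, I(2.880)=0.20777
parabola through these three points peaks at t≈2.863 with I≈0.20778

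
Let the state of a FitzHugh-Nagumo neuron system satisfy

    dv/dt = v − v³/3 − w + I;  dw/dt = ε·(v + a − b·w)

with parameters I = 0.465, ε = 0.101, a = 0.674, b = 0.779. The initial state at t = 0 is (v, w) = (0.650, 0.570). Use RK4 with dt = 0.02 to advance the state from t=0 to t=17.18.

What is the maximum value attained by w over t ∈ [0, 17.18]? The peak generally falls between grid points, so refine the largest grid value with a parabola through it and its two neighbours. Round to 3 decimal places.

t=0.000: state=(0.650, 0.570)
step 1 (dt=0.02): k1=(0.453, 0.089), k2=(0.455, 0.089), k3=(0.455, 0.089), k4=(0.457, 0.090); state += dt/6·(k1+2k2+2k3+k4)
t=0.020: state=(0.659, 0.572)
t=0.040: state=(0.668, 0.574)
t=0.060: state=(0.678, 0.575)
continuing one RK4 step at a time; state shown every 50 steps (Δt=1):
t=1.000: state=(1.131, 0.679)
t=2.000: state=(1.409, 0.820)
t=3.000: state=(1.433, 0.962)
t=4.000: state=(1.356, 1.091)
t=5.000: state=(1.240, 1.200)
t=6.000: state=(1.093, 1.288)
t=7.000: state=(0.899, 1.353)
t=8.000: state=(0.599, 1.390)
t=9.000: state=(-0.015, 1.383)
t=10.000: state=(-1.339, 1.281)
t=11.000: state=(-1.952, 1.079)
t=12.000: state=(-1.932, 0.873)
t=13.000: state=(-1.863, 0.688)
t=14.000: state=(-1.793, 0.524)
t=15.000: state=(-1.724, 0.379)
t=16.000: state=(-1.655, 0.252)
t=17.000: state=(-1.586, 0.141)
t=17.180: state=(-1.574, 0.123)
largest grid value and its neighbours: w(8.380)=1.39419, w(8.400)=1.39420, w(8.420)=1.39419
parabola through these three points peaks at t≈8.402 with w≈1.39420

max w = 1.394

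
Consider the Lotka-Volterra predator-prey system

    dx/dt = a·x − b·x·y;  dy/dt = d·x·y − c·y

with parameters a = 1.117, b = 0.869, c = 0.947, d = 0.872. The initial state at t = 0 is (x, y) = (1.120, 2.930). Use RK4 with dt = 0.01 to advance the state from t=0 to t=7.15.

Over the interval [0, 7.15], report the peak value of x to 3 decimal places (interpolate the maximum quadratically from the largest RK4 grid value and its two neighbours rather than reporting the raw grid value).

t=0.000: state=(1.120, 2.930)
step 1 (dt=0.01): k1=(-1.601, 0.087), k2=(-1.590, 0.066), k3=(-1.590, 0.067), k4=(-1.579, 0.046); state += dt/6·(k1+2k2+2k3+k4)
t=0.010: state=(1.104, 2.931)
t=0.020: state=(1.088, 2.931)
t=0.030: state=(1.073, 2.931)
continuing one RK4 step at a time; state shown every 25 steps (Δt=0.25):
t=0.250: state=(0.788, 2.840)
t=0.500: state=(0.576, 2.596)
t=0.750: state=(0.448, 2.288)
t=1.000: state=(0.373, 1.973)
t=1.250: state=(0.332, 1.681)
t=1.500: state=(0.313, 1.423)
t=1.750: state=(0.312, 1.201)
t=2.000: state=(0.324, 1.016)
t=2.250: state=(0.350, 0.863)
t=2.500: state=(0.389, 0.738)
t=2.750: state=(0.443, 0.637)
t=3.000: state=(0.514, 0.558)
t=3.250: state=(0.607, 0.497)
t=3.500: state=(0.723, 0.454)
t=3.750: state=(0.870, 0.426)
t=4.000: state=(1.050, 0.414)
t=4.250: state=(1.268, 0.420)
t=4.500: state=(1.527, 0.449)
t=4.750: state=(1.820, 0.510)
t=5.000: state=(2.130, 0.619)
t=5.250: state=(2.417, 0.803)
t=5.500: state=(2.606, 1.099)
t=5.750: state=(2.594, 1.536)
t=6.000: state=(2.318, 2.080)
t=6.250: state=(1.841, 2.589)
t=6.500: state=(1.336, 2.886)
t=6.750: state=(0.937, 2.911)
t=7.000: state=(0.669, 2.731)
t=7.150: state=(0.560, 2.567)
largest grid value and its neighbours: x(5.610)=2.63092, x(5.620)=2.63099, x(5.630)=2.63066
parabola through these three points peaks at t≈5.617 with x≈2.63101

max x = 2.631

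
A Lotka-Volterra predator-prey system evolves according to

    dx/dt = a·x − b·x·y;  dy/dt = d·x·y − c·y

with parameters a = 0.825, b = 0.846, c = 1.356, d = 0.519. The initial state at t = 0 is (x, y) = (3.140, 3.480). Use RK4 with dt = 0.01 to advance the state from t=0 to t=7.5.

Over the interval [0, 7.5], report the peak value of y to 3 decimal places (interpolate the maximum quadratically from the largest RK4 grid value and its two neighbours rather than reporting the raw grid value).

max y = 3.520

t=0.000: state=(3.140, 3.480)
step 1 (dt=0.01): k1=(-6.654, 0.952), k2=(-6.596, 0.893), k3=(-6.596, 0.894), k4=(-6.537, 0.835); state += dt/6·(k1+2k2+2k3+k4)
t=0.010: state=(3.074, 3.489)
t=0.020: state=(3.009, 3.497)
t=0.030: state=(2.946, 3.503)
continuing one RK4 step at a time; state shown every 25 steps (Δt=0.25):
t=0.250: state=(1.846, 3.399)
t=0.500: state=(1.157, 2.928)
t=0.750: state=(0.813, 2.365)
t=1.000: state=(0.641, 1.849)
t=1.250: state=(0.558, 1.423)
t=1.500: state=(0.527, 1.087)
t=1.750: state=(0.529, 0.829)
t=2.000: state=(0.558, 0.634)
t=2.250: state=(0.609, 0.487)
t=2.500: state=(0.684, 0.377)
t=2.750: state=(0.783, 0.296)
t=3.000: state=(0.910, 0.235)
t=3.250: state=(1.070, 0.190)
t=3.500: state=(1.268, 0.158)
t=3.750: state=(1.511, 0.134)
t=4.000: state=(1.808, 0.119)
t=4.250: state=(2.170, 0.109)
t=4.500: state=(2.607, 0.106)
t=4.750: state=(3.132, 0.110)
t=5.000: state=(3.757, 0.122)
t=5.250: state=(4.489, 0.148)
t=5.500: state=(5.321, 0.200)
t=5.750: state=(6.211, 0.300)
t=6.000: state=(7.028, 0.506)
t=6.250: state=(7.460, 0.929)
t=6.500: state=(6.983, 1.711)
t=6.750: state=(5.360, 2.743)
t=7.000: state=(3.387, 3.438)
t=7.250: state=(1.989, 3.444)
t=7.500: state=(1.230, 3.007)
largest grid value and its neighbours: y(7.110)=3.51922, y(7.120)=3.51994, y(7.130)=3.51962
parabola through these three points peaks at t≈7.122 with y≈3.51996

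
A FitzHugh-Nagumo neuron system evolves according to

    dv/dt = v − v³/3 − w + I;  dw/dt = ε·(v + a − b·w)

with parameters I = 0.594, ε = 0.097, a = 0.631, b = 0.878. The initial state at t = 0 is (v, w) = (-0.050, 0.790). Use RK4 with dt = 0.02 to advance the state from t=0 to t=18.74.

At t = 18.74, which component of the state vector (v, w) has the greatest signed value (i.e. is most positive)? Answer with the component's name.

t=0.000: state=(-0.050, 0.790)
step 1 (dt=0.02): k1=(-0.246, -0.011), k2=(-0.248, -0.011), k3=(-0.248, -0.011), k4=(-0.251, -0.011); state += dt/6·(k1+2k2+2k3+k4)
t=0.020: state=(-0.055, 0.790)
t=0.040: state=(-0.060, 0.790)
t=0.060: state=(-0.065, 0.789)
continuing one RK4 step at a time; state shown every 50 steps (Δt=1):
t=1.000: state=(-0.450, 0.763)
t=2.000: state=(-1.178, 0.685)
t=3.000: state=(-1.618, 0.553)
t=4.000: state=(-1.654, 0.412)
t=5.000: state=(-1.597, 0.286)
t=6.000: state=(-1.525, 0.176)
t=7.000: state=(-1.449, 0.082)
t=8.000: state=(-1.371, 0.003)
t=9.000: state=(-1.291, -0.062)
t=10.000: state=(-1.206, -0.114)
t=11.000: state=(-1.115, -0.154)
t=12.000: state=(-1.013, -0.182)
t=13.000: state=(-0.892, -0.197)
t=14.000: state=(-0.732, -0.198)
t=15.000: state=(-0.484, -0.181)
t=16.000: state=(0.012, -0.132)
t=17.000: state=(1.095, -0.015)
t=18.000: state=(1.829, 0.190)
t=18.740: state=(1.860, 0.352)
compare at T: v=1.860, w=0.352

largest component: v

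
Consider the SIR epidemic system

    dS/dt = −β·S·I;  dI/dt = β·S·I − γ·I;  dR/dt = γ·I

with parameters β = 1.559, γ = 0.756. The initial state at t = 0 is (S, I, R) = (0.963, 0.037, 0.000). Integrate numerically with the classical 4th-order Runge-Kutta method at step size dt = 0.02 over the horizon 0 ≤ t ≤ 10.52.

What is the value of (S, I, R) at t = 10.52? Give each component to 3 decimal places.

(S, I, R) = (0.187, 0.018, 0.795)

t=0.000: state=(0.963, 0.037, 0.000)
step 1 (dt=0.02): k1=(-0.056, 0.028, 0.028), k2=(-0.056, 0.028, 0.028), k3=(-0.056, 0.028, 0.028), k4=(-0.056, 0.028, 0.028); state += dt/6·(k1+2k2+2k3+k4)
t=0.020: state=(0.962, 0.038, 0.001)
t=0.040: state=(0.961, 0.038, 0.001)
t=0.060: state=(0.960, 0.039, 0.002)
continuing one RK4 step at a time; state shown every 25 steps (Δt=0.5):
t=0.500: state=(0.930, 0.053, 0.017)
t=1.000: state=(0.885, 0.074, 0.041)
t=1.500: state=(0.828, 0.099, 0.073)
t=2.000: state=(0.759, 0.126, 0.116)
t=2.500: state=(0.681, 0.151, 0.168)
t=3.000: state=(0.601, 0.170, 0.229)
t=3.500: state=(0.523, 0.181, 0.296)
t=4.000: state=(0.454, 0.181, 0.365)
t=4.500: state=(0.395, 0.173, 0.432)
t=5.000: state=(0.347, 0.158, 0.494)
t=5.500: state=(0.309, 0.140, 0.551)
t=6.000: state=(0.279, 0.121, 0.600)
t=6.500: state=(0.256, 0.102, 0.642)
t=7.000: state=(0.238, 0.084, 0.677)
t=7.500: state=(0.224, 0.069, 0.706)
t=8.000: state=(0.214, 0.056, 0.730)
t=8.500: state=(0.205, 0.045, 0.749)
t=9.000: state=(0.199, 0.036, 0.764)
t=9.500: state=(0.194, 0.029, 0.777)
t=10.000: state=(0.190, 0.023, 0.787)
t=10.500: state=(0.187, 0.018, 0.795)
t=10.520: state=(0.187, 0.018, 0.795)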